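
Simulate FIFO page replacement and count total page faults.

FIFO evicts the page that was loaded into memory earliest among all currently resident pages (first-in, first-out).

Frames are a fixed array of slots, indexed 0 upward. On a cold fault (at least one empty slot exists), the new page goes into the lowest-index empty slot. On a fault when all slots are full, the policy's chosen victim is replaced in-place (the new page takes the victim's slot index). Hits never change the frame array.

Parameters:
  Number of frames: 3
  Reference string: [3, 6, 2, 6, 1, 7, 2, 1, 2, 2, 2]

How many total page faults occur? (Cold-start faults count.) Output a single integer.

Step 0: ref 3 → FAULT, frames=[3,-,-]
Step 1: ref 6 → FAULT, frames=[3,6,-]
Step 2: ref 2 → FAULT, frames=[3,6,2]
Step 3: ref 6 → HIT, frames=[3,6,2]
Step 4: ref 1 → FAULT (evict 3), frames=[1,6,2]
Step 5: ref 7 → FAULT (evict 6), frames=[1,7,2]
Step 6: ref 2 → HIT, frames=[1,7,2]
Step 7: ref 1 → HIT, frames=[1,7,2]
Step 8: ref 2 → HIT, frames=[1,7,2]
Step 9: ref 2 → HIT, frames=[1,7,2]
Step 10: ref 2 → HIT, frames=[1,7,2]
Total faults: 5

Answer: 5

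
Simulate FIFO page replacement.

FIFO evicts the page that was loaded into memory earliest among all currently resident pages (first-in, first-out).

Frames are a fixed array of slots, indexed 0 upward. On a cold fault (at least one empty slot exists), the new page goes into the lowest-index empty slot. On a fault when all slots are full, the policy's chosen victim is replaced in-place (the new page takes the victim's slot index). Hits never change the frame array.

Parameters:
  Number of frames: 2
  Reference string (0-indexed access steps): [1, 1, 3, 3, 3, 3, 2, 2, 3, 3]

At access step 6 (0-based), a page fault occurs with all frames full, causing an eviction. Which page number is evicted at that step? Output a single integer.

Step 0: ref 1 -> FAULT, frames=[1,-]
Step 1: ref 1 -> HIT, frames=[1,-]
Step 2: ref 3 -> FAULT, frames=[1,3]
Step 3: ref 3 -> HIT, frames=[1,3]
Step 4: ref 3 -> HIT, frames=[1,3]
Step 5: ref 3 -> HIT, frames=[1,3]
Step 6: ref 2 -> FAULT, evict 1, frames=[2,3]
At step 6: evicted page 1

Answer: 1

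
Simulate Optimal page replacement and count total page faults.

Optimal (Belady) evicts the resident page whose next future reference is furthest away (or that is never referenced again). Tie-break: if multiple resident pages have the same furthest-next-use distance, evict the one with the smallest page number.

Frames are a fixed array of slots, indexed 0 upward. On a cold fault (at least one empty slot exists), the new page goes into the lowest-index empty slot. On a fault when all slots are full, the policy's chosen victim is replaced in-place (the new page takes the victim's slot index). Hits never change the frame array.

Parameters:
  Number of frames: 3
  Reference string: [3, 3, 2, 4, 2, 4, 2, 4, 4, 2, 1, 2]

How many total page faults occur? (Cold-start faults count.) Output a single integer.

Answer: 4

Derivation:
Step 0: ref 3 → FAULT, frames=[3,-,-]
Step 1: ref 3 → HIT, frames=[3,-,-]
Step 2: ref 2 → FAULT, frames=[3,2,-]
Step 3: ref 4 → FAULT, frames=[3,2,4]
Step 4: ref 2 → HIT, frames=[3,2,4]
Step 5: ref 4 → HIT, frames=[3,2,4]
Step 6: ref 2 → HIT, frames=[3,2,4]
Step 7: ref 4 → HIT, frames=[3,2,4]
Step 8: ref 4 → HIT, frames=[3,2,4]
Step 9: ref 2 → HIT, frames=[3,2,4]
Step 10: ref 1 → FAULT (evict 3), frames=[1,2,4]
Step 11: ref 2 → HIT, frames=[1,2,4]
Total faults: 4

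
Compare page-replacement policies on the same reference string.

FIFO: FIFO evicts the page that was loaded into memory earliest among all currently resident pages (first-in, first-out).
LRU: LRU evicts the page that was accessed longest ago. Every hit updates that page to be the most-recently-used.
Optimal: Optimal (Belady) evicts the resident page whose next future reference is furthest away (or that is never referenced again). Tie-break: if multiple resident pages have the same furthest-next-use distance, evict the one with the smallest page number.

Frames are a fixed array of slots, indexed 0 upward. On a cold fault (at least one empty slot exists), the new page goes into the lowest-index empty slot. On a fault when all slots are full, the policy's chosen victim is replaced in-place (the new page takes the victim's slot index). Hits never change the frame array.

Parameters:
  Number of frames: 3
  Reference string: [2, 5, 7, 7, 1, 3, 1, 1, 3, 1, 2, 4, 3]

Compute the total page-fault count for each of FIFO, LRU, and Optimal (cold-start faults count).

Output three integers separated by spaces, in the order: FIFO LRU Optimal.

Answer: 7 8 6

Derivation:
--- FIFO ---
  step 0: ref 2 -> FAULT, frames=[2,-,-] (faults so far: 1)
  step 1: ref 5 -> FAULT, frames=[2,5,-] (faults so far: 2)
  step 2: ref 7 -> FAULT, frames=[2,5,7] (faults so far: 3)
  step 3: ref 7 -> HIT, frames=[2,5,7] (faults so far: 3)
  step 4: ref 1 -> FAULT, evict 2, frames=[1,5,7] (faults so far: 4)
  step 5: ref 3 -> FAULT, evict 5, frames=[1,3,7] (faults so far: 5)
  step 6: ref 1 -> HIT, frames=[1,3,7] (faults so far: 5)
  step 7: ref 1 -> HIT, frames=[1,3,7] (faults so far: 5)
  step 8: ref 3 -> HIT, frames=[1,3,7] (faults so far: 5)
  step 9: ref 1 -> HIT, frames=[1,3,7] (faults so far: 5)
  step 10: ref 2 -> FAULT, evict 7, frames=[1,3,2] (faults so far: 6)
  step 11: ref 4 -> FAULT, evict 1, frames=[4,3,2] (faults so far: 7)
  step 12: ref 3 -> HIT, frames=[4,3,2] (faults so far: 7)
  FIFO total faults: 7
--- LRU ---
  step 0: ref 2 -> FAULT, frames=[2,-,-] (faults so far: 1)
  step 1: ref 5 -> FAULT, frames=[2,5,-] (faults so far: 2)
  step 2: ref 7 -> FAULT, frames=[2,5,7] (faults so far: 3)
  step 3: ref 7 -> HIT, frames=[2,5,7] (faults so far: 3)
  step 4: ref 1 -> FAULT, evict 2, frames=[1,5,7] (faults so far: 4)
  step 5: ref 3 -> FAULT, evict 5, frames=[1,3,7] (faults so far: 5)
  step 6: ref 1 -> HIT, frames=[1,3,7] (faults so far: 5)
  step 7: ref 1 -> HIT, frames=[1,3,7] (faults so far: 5)
  step 8: ref 3 -> HIT, frames=[1,3,7] (faults so far: 5)
  step 9: ref 1 -> HIT, frames=[1,3,7] (faults so far: 5)
  step 10: ref 2 -> FAULT, evict 7, frames=[1,3,2] (faults so far: 6)
  step 11: ref 4 -> FAULT, evict 3, frames=[1,4,2] (faults so far: 7)
  step 12: ref 3 -> FAULT, evict 1, frames=[3,4,2] (faults so far: 8)
  LRU total faults: 8
--- Optimal ---
  step 0: ref 2 -> FAULT, frames=[2,-,-] (faults so far: 1)
  step 1: ref 5 -> FAULT, frames=[2,5,-] (faults so far: 2)
  step 2: ref 7 -> FAULT, frames=[2,5,7] (faults so far: 3)
  step 3: ref 7 -> HIT, frames=[2,5,7] (faults so far: 3)
  step 4: ref 1 -> FAULT, evict 5, frames=[2,1,7] (faults so far: 4)
  step 5: ref 3 -> FAULT, evict 7, frames=[2,1,3] (faults so far: 5)
  step 6: ref 1 -> HIT, frames=[2,1,3] (faults so far: 5)
  step 7: ref 1 -> HIT, frames=[2,1,3] (faults so far: 5)
  step 8: ref 3 -> HIT, frames=[2,1,3] (faults so far: 5)
  step 9: ref 1 -> HIT, frames=[2,1,3] (faults so far: 5)
  step 10: ref 2 -> HIT, frames=[2,1,3] (faults so far: 5)
  step 11: ref 4 -> FAULT, evict 1, frames=[2,4,3] (faults so far: 6)
  step 12: ref 3 -> HIT, frames=[2,4,3] (faults so far: 6)
  Optimal total faults: 6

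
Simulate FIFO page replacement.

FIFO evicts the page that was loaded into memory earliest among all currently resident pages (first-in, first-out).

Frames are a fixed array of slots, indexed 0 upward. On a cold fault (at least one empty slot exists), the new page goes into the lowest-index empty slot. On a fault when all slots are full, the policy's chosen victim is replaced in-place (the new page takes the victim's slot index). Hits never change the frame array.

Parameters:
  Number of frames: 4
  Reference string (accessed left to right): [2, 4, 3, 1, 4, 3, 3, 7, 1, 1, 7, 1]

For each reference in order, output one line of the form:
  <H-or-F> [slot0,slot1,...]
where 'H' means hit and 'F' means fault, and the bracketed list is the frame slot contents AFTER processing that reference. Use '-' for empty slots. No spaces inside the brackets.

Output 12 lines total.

F [2,-,-,-]
F [2,4,-,-]
F [2,4,3,-]
F [2,4,3,1]
H [2,4,3,1]
H [2,4,3,1]
H [2,4,3,1]
F [7,4,3,1]
H [7,4,3,1]
H [7,4,3,1]
H [7,4,3,1]
H [7,4,3,1]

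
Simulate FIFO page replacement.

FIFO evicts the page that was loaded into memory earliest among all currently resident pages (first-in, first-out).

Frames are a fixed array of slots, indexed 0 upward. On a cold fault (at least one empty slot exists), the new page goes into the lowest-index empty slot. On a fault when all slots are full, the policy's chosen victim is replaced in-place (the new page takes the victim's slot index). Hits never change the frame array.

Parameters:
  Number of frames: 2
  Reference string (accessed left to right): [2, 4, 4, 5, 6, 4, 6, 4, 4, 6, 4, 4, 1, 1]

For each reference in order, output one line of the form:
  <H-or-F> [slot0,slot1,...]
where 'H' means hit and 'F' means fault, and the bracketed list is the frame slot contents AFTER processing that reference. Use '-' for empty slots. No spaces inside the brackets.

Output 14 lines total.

F [2,-]
F [2,4]
H [2,4]
F [5,4]
F [5,6]
F [4,6]
H [4,6]
H [4,6]
H [4,6]
H [4,6]
H [4,6]
H [4,6]
F [4,1]
H [4,1]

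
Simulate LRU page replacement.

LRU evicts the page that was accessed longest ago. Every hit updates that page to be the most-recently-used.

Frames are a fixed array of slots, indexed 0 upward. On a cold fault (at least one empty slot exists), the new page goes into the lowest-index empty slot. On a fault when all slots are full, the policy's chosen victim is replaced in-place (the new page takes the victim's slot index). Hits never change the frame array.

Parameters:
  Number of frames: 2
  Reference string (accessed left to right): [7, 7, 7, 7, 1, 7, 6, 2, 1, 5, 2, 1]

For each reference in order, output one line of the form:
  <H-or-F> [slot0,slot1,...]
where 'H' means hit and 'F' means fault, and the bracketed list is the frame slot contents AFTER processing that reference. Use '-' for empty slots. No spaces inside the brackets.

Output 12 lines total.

F [7,-]
H [7,-]
H [7,-]
H [7,-]
F [7,1]
H [7,1]
F [7,6]
F [2,6]
F [2,1]
F [5,1]
F [5,2]
F [1,2]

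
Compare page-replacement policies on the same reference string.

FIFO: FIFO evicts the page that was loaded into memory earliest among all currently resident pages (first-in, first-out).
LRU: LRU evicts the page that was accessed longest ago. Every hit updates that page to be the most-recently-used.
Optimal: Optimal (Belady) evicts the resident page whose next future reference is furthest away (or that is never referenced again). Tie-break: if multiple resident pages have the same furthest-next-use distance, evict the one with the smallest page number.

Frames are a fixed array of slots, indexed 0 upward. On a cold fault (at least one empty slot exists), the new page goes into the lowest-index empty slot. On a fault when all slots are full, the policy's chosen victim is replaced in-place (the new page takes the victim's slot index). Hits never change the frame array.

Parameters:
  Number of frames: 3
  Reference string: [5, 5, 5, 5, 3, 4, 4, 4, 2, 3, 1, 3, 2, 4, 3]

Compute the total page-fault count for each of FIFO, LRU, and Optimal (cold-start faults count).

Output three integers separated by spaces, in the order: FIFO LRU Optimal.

Answer: 7 6 6

Derivation:
--- FIFO ---
  step 0: ref 5 -> FAULT, frames=[5,-,-] (faults so far: 1)
  step 1: ref 5 -> HIT, frames=[5,-,-] (faults so far: 1)
  step 2: ref 5 -> HIT, frames=[5,-,-] (faults so far: 1)
  step 3: ref 5 -> HIT, frames=[5,-,-] (faults so far: 1)
  step 4: ref 3 -> FAULT, frames=[5,3,-] (faults so far: 2)
  step 5: ref 4 -> FAULT, frames=[5,3,4] (faults so far: 3)
  step 6: ref 4 -> HIT, frames=[5,3,4] (faults so far: 3)
  step 7: ref 4 -> HIT, frames=[5,3,4] (faults so far: 3)
  step 8: ref 2 -> FAULT, evict 5, frames=[2,3,4] (faults so far: 4)
  step 9: ref 3 -> HIT, frames=[2,3,4] (faults so far: 4)
  step 10: ref 1 -> FAULT, evict 3, frames=[2,1,4] (faults so far: 5)
  step 11: ref 3 -> FAULT, evict 4, frames=[2,1,3] (faults so far: 6)
  step 12: ref 2 -> HIT, frames=[2,1,3] (faults so far: 6)
  step 13: ref 4 -> FAULT, evict 2, frames=[4,1,3] (faults so far: 7)
  step 14: ref 3 -> HIT, frames=[4,1,3] (faults so far: 7)
  FIFO total faults: 7
--- LRU ---
  step 0: ref 5 -> FAULT, frames=[5,-,-] (faults so far: 1)
  step 1: ref 5 -> HIT, frames=[5,-,-] (faults so far: 1)
  step 2: ref 5 -> HIT, frames=[5,-,-] (faults so far: 1)
  step 3: ref 5 -> HIT, frames=[5,-,-] (faults so far: 1)
  step 4: ref 3 -> FAULT, frames=[5,3,-] (faults so far: 2)
  step 5: ref 4 -> FAULT, frames=[5,3,4] (faults so far: 3)
  step 6: ref 4 -> HIT, frames=[5,3,4] (faults so far: 3)
  step 7: ref 4 -> HIT, frames=[5,3,4] (faults so far: 3)
  step 8: ref 2 -> FAULT, evict 5, frames=[2,3,4] (faults so far: 4)
  step 9: ref 3 -> HIT, frames=[2,3,4] (faults so far: 4)
  step 10: ref 1 -> FAULT, evict 4, frames=[2,3,1] (faults so far: 5)
  step 11: ref 3 -> HIT, frames=[2,3,1] (faults so far: 5)
  step 12: ref 2 -> HIT, frames=[2,3,1] (faults so far: 5)
  step 13: ref 4 -> FAULT, evict 1, frames=[2,3,4] (faults so far: 6)
  step 14: ref 3 -> HIT, frames=[2,3,4] (faults so far: 6)
  LRU total faults: 6
--- Optimal ---
  step 0: ref 5 -> FAULT, frames=[5,-,-] (faults so far: 1)
  step 1: ref 5 -> HIT, frames=[5,-,-] (faults so far: 1)
  step 2: ref 5 -> HIT, frames=[5,-,-] (faults so far: 1)
  step 3: ref 5 -> HIT, frames=[5,-,-] (faults so far: 1)
  step 4: ref 3 -> FAULT, frames=[5,3,-] (faults so far: 2)
  step 5: ref 4 -> FAULT, frames=[5,3,4] (faults so far: 3)
  step 6: ref 4 -> HIT, frames=[5,3,4] (faults so far: 3)
  step 7: ref 4 -> HIT, frames=[5,3,4] (faults so far: 3)
  step 8: ref 2 -> FAULT, evict 5, frames=[2,3,4] (faults so far: 4)
  step 9: ref 3 -> HIT, frames=[2,3,4] (faults so far: 4)
  step 10: ref 1 -> FAULT, evict 4, frames=[2,3,1] (faults so far: 5)
  step 11: ref 3 -> HIT, frames=[2,3,1] (faults so far: 5)
  step 12: ref 2 -> HIT, frames=[2,3,1] (faults so far: 5)
  step 13: ref 4 -> FAULT, evict 1, frames=[2,3,4] (faults so far: 6)
  step 14: ref 3 -> HIT, frames=[2,3,4] (faults so far: 6)
  Optimal total faults: 6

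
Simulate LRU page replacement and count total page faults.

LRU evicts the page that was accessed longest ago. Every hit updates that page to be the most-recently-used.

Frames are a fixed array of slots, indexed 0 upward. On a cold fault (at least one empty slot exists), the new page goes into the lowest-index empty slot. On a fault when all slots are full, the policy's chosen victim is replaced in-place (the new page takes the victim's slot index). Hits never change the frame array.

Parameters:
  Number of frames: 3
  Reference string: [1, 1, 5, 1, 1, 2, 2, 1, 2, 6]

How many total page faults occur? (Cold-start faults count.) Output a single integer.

Step 0: ref 1 → FAULT, frames=[1,-,-]
Step 1: ref 1 → HIT, frames=[1,-,-]
Step 2: ref 5 → FAULT, frames=[1,5,-]
Step 3: ref 1 → HIT, frames=[1,5,-]
Step 4: ref 1 → HIT, frames=[1,5,-]
Step 5: ref 2 → FAULT, frames=[1,5,2]
Step 6: ref 2 → HIT, frames=[1,5,2]
Step 7: ref 1 → HIT, frames=[1,5,2]
Step 8: ref 2 → HIT, frames=[1,5,2]
Step 9: ref 6 → FAULT (evict 5), frames=[1,6,2]
Total faults: 4

Answer: 4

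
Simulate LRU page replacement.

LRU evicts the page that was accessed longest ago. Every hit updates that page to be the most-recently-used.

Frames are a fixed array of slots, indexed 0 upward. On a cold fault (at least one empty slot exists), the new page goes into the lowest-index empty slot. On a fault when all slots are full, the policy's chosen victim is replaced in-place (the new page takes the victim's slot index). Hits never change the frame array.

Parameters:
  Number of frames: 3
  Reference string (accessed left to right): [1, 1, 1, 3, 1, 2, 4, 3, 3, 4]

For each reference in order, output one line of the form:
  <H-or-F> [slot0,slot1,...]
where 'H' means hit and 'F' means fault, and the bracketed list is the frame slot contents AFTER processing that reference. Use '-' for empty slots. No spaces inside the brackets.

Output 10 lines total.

F [1,-,-]
H [1,-,-]
H [1,-,-]
F [1,3,-]
H [1,3,-]
F [1,3,2]
F [1,4,2]
F [3,4,2]
H [3,4,2]
H [3,4,2]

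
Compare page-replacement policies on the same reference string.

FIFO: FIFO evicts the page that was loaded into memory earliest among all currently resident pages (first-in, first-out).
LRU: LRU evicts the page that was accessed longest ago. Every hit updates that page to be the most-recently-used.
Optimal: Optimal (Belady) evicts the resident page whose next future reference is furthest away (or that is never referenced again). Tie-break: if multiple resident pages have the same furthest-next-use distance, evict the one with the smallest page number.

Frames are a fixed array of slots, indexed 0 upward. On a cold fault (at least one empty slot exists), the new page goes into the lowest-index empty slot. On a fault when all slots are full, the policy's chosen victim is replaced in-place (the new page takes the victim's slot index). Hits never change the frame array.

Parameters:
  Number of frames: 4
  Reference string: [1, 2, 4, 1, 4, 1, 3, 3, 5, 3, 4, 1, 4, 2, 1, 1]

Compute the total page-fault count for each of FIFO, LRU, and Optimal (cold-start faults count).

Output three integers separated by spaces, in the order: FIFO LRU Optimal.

--- FIFO ---
  step 0: ref 1 -> FAULT, frames=[1,-,-,-] (faults so far: 1)
  step 1: ref 2 -> FAULT, frames=[1,2,-,-] (faults so far: 2)
  step 2: ref 4 -> FAULT, frames=[1,2,4,-] (faults so far: 3)
  step 3: ref 1 -> HIT, frames=[1,2,4,-] (faults so far: 3)
  step 4: ref 4 -> HIT, frames=[1,2,4,-] (faults so far: 3)
  step 5: ref 1 -> HIT, frames=[1,2,4,-] (faults so far: 3)
  step 6: ref 3 -> FAULT, frames=[1,2,4,3] (faults so far: 4)
  step 7: ref 3 -> HIT, frames=[1,2,4,3] (faults so far: 4)
  step 8: ref 5 -> FAULT, evict 1, frames=[5,2,4,3] (faults so far: 5)
  step 9: ref 3 -> HIT, frames=[5,2,4,3] (faults so far: 5)
  step 10: ref 4 -> HIT, frames=[5,2,4,3] (faults so far: 5)
  step 11: ref 1 -> FAULT, evict 2, frames=[5,1,4,3] (faults so far: 6)
  step 12: ref 4 -> HIT, frames=[5,1,4,3] (faults so far: 6)
  step 13: ref 2 -> FAULT, evict 4, frames=[5,1,2,3] (faults so far: 7)
  step 14: ref 1 -> HIT, frames=[5,1,2,3] (faults so far: 7)
  step 15: ref 1 -> HIT, frames=[5,1,2,3] (faults so far: 7)
  FIFO total faults: 7
--- LRU ---
  step 0: ref 1 -> FAULT, frames=[1,-,-,-] (faults so far: 1)
  step 1: ref 2 -> FAULT, frames=[1,2,-,-] (faults so far: 2)
  step 2: ref 4 -> FAULT, frames=[1,2,4,-] (faults so far: 3)
  step 3: ref 1 -> HIT, frames=[1,2,4,-] (faults so far: 3)
  step 4: ref 4 -> HIT, frames=[1,2,4,-] (faults so far: 3)
  step 5: ref 1 -> HIT, frames=[1,2,4,-] (faults so far: 3)
  step 6: ref 3 -> FAULT, frames=[1,2,4,3] (faults so far: 4)
  step 7: ref 3 -> HIT, frames=[1,2,4,3] (faults so far: 4)
  step 8: ref 5 -> FAULT, evict 2, frames=[1,5,4,3] (faults so far: 5)
  step 9: ref 3 -> HIT, frames=[1,5,4,3] (faults so far: 5)
  step 10: ref 4 -> HIT, frames=[1,5,4,3] (faults so far: 5)
  step 11: ref 1 -> HIT, frames=[1,5,4,3] (faults so far: 5)
  step 12: ref 4 -> HIT, frames=[1,5,4,3] (faults so far: 5)
  step 13: ref 2 -> FAULT, evict 5, frames=[1,2,4,3] (faults so far: 6)
  step 14: ref 1 -> HIT, frames=[1,2,4,3] (faults so far: 6)
  step 15: ref 1 -> HIT, frames=[1,2,4,3] (faults so far: 6)
  LRU total faults: 6
--- Optimal ---
  step 0: ref 1 -> FAULT, frames=[1,-,-,-] (faults so far: 1)
  step 1: ref 2 -> FAULT, frames=[1,2,-,-] (faults so far: 2)
  step 2: ref 4 -> FAULT, frames=[1,2,4,-] (faults so far: 3)
  step 3: ref 1 -> HIT, frames=[1,2,4,-] (faults so far: 3)
  step 4: ref 4 -> HIT, frames=[1,2,4,-] (faults so far: 3)
  step 5: ref 1 -> HIT, frames=[1,2,4,-] (faults so far: 3)
  step 6: ref 3 -> FAULT, frames=[1,2,4,3] (faults so far: 4)
  step 7: ref 3 -> HIT, frames=[1,2,4,3] (faults so far: 4)
  step 8: ref 5 -> FAULT, evict 2, frames=[1,5,4,3] (faults so far: 5)
  step 9: ref 3 -> HIT, frames=[1,5,4,3] (faults so far: 5)
  step 10: ref 4 -> HIT, frames=[1,5,4,3] (faults so far: 5)
  step 11: ref 1 -> HIT, frames=[1,5,4,3] (faults so far: 5)
  step 12: ref 4 -> HIT, frames=[1,5,4,3] (faults so far: 5)
  step 13: ref 2 -> FAULT, evict 3, frames=[1,5,4,2] (faults so far: 6)
  step 14: ref 1 -> HIT, frames=[1,5,4,2] (faults so far: 6)
  step 15: ref 1 -> HIT, frames=[1,5,4,2] (faults so far: 6)
  Optimal total faults: 6

Answer: 7 6 6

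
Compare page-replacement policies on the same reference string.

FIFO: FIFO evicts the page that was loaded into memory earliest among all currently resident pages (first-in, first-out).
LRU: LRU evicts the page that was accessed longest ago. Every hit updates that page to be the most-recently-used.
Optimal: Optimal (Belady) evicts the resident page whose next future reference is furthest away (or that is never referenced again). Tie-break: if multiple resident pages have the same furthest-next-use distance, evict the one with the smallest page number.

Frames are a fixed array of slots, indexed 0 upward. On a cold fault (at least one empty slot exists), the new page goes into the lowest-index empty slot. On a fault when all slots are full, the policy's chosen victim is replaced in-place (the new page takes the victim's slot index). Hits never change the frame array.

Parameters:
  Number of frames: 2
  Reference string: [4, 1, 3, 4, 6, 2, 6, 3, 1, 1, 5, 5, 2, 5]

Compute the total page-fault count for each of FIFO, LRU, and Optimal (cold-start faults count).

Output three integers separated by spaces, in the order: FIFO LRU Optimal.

Answer: 10 10 8

Derivation:
--- FIFO ---
  step 0: ref 4 -> FAULT, frames=[4,-] (faults so far: 1)
  step 1: ref 1 -> FAULT, frames=[4,1] (faults so far: 2)
  step 2: ref 3 -> FAULT, evict 4, frames=[3,1] (faults so far: 3)
  step 3: ref 4 -> FAULT, evict 1, frames=[3,4] (faults so far: 4)
  step 4: ref 6 -> FAULT, evict 3, frames=[6,4] (faults so far: 5)
  step 5: ref 2 -> FAULT, evict 4, frames=[6,2] (faults so far: 6)
  step 6: ref 6 -> HIT, frames=[6,2] (faults so far: 6)
  step 7: ref 3 -> FAULT, evict 6, frames=[3,2] (faults so far: 7)
  step 8: ref 1 -> FAULT, evict 2, frames=[3,1] (faults so far: 8)
  step 9: ref 1 -> HIT, frames=[3,1] (faults so far: 8)
  step 10: ref 5 -> FAULT, evict 3, frames=[5,1] (faults so far: 9)
  step 11: ref 5 -> HIT, frames=[5,1] (faults so far: 9)
  step 12: ref 2 -> FAULT, evict 1, frames=[5,2] (faults so far: 10)
  step 13: ref 5 -> HIT, frames=[5,2] (faults so far: 10)
  FIFO total faults: 10
--- LRU ---
  step 0: ref 4 -> FAULT, frames=[4,-] (faults so far: 1)
  step 1: ref 1 -> FAULT, frames=[4,1] (faults so far: 2)
  step 2: ref 3 -> FAULT, evict 4, frames=[3,1] (faults so far: 3)
  step 3: ref 4 -> FAULT, evict 1, frames=[3,4] (faults so far: 4)
  step 4: ref 6 -> FAULT, evict 3, frames=[6,4] (faults so far: 5)
  step 5: ref 2 -> FAULT, evict 4, frames=[6,2] (faults so far: 6)
  step 6: ref 6 -> HIT, frames=[6,2] (faults so far: 6)
  step 7: ref 3 -> FAULT, evict 2, frames=[6,3] (faults so far: 7)
  step 8: ref 1 -> FAULT, evict 6, frames=[1,3] (faults so far: 8)
  step 9: ref 1 -> HIT, frames=[1,3] (faults so far: 8)
  step 10: ref 5 -> FAULT, evict 3, frames=[1,5] (faults so far: 9)
  step 11: ref 5 -> HIT, frames=[1,5] (faults so far: 9)
  step 12: ref 2 -> FAULT, evict 1, frames=[2,5] (faults so far: 10)
  step 13: ref 5 -> HIT, frames=[2,5] (faults so far: 10)
  LRU total faults: 10
--- Optimal ---
  step 0: ref 4 -> FAULT, frames=[4,-] (faults so far: 1)
  step 1: ref 1 -> FAULT, frames=[4,1] (faults so far: 2)
  step 2: ref 3 -> FAULT, evict 1, frames=[4,3] (faults so far: 3)
  step 3: ref 4 -> HIT, frames=[4,3] (faults so far: 3)
  step 4: ref 6 -> FAULT, evict 4, frames=[6,3] (faults so far: 4)
  step 5: ref 2 -> FAULT, evict 3, frames=[6,2] (faults so far: 5)
  step 6: ref 6 -> HIT, frames=[6,2] (faults so far: 5)
  step 7: ref 3 -> FAULT, evict 6, frames=[3,2] (faults so far: 6)
  step 8: ref 1 -> FAULT, evict 3, frames=[1,2] (faults so far: 7)
  step 9: ref 1 -> HIT, frames=[1,2] (faults so far: 7)
  step 10: ref 5 -> FAULT, evict 1, frames=[5,2] (faults so far: 8)
  step 11: ref 5 -> HIT, frames=[5,2] (faults so far: 8)
  step 12: ref 2 -> HIT, frames=[5,2] (faults so far: 8)
  step 13: ref 5 -> HIT, frames=[5,2] (faults so far: 8)
  Optimal total faults: 8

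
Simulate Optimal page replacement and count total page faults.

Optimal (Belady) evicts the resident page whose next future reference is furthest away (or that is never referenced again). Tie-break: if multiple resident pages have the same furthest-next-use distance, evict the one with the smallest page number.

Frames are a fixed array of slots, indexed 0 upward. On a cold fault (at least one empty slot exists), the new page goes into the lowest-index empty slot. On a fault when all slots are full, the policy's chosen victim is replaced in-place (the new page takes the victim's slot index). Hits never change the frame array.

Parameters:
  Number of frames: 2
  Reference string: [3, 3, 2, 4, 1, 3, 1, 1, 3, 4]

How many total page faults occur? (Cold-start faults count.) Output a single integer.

Step 0: ref 3 → FAULT, frames=[3,-]
Step 1: ref 3 → HIT, frames=[3,-]
Step 2: ref 2 → FAULT, frames=[3,2]
Step 3: ref 4 → FAULT (evict 2), frames=[3,4]
Step 4: ref 1 → FAULT (evict 4), frames=[3,1]
Step 5: ref 3 → HIT, frames=[3,1]
Step 6: ref 1 → HIT, frames=[3,1]
Step 7: ref 1 → HIT, frames=[3,1]
Step 8: ref 3 → HIT, frames=[3,1]
Step 9: ref 4 → FAULT (evict 1), frames=[3,4]
Total faults: 5

Answer: 5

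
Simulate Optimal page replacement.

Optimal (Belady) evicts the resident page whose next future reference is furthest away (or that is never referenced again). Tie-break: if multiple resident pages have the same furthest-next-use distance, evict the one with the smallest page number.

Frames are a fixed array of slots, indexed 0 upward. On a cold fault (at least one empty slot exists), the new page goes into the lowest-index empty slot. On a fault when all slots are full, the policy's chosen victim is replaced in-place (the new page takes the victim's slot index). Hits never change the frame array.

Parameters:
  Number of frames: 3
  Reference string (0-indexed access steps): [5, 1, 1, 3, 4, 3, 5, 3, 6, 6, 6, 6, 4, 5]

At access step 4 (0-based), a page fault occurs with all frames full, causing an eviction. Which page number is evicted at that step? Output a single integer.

Step 0: ref 5 -> FAULT, frames=[5,-,-]
Step 1: ref 1 -> FAULT, frames=[5,1,-]
Step 2: ref 1 -> HIT, frames=[5,1,-]
Step 3: ref 3 -> FAULT, frames=[5,1,3]
Step 4: ref 4 -> FAULT, evict 1, frames=[5,4,3]
At step 4: evicted page 1

Answer: 1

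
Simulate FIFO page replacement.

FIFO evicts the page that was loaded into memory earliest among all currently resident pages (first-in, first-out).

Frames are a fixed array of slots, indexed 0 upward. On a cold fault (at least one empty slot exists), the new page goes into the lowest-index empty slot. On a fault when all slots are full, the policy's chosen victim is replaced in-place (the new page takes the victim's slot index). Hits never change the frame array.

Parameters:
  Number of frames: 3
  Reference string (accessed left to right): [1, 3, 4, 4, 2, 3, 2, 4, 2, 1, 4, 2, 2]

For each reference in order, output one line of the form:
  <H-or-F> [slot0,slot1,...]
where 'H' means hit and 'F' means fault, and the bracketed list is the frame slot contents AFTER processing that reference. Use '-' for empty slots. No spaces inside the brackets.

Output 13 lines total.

F [1,-,-]
F [1,3,-]
F [1,3,4]
H [1,3,4]
F [2,3,4]
H [2,3,4]
H [2,3,4]
H [2,3,4]
H [2,3,4]
F [2,1,4]
H [2,1,4]
H [2,1,4]
H [2,1,4]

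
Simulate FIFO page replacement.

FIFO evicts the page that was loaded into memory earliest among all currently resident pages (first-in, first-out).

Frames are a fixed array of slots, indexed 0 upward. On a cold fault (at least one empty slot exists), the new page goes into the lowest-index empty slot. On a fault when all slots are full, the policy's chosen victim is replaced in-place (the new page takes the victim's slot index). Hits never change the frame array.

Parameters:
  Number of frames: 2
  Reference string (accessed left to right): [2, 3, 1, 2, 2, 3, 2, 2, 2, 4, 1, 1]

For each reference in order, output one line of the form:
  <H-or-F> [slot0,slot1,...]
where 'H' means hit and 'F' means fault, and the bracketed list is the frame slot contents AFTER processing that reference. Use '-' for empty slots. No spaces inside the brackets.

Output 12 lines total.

F [2,-]
F [2,3]
F [1,3]
F [1,2]
H [1,2]
F [3,2]
H [3,2]
H [3,2]
H [3,2]
F [3,4]
F [1,4]
H [1,4]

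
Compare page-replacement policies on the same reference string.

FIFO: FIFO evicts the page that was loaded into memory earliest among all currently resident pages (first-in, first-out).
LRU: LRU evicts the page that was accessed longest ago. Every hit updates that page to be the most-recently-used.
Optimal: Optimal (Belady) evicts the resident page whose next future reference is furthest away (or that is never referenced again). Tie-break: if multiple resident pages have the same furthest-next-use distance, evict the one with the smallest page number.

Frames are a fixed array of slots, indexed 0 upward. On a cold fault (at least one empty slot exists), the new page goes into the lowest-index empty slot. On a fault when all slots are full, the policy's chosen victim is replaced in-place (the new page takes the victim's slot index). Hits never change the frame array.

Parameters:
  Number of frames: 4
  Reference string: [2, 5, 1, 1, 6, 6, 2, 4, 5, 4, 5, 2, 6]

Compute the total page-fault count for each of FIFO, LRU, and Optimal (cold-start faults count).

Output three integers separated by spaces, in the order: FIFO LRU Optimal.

Answer: 6 6 5

Derivation:
--- FIFO ---
  step 0: ref 2 -> FAULT, frames=[2,-,-,-] (faults so far: 1)
  step 1: ref 5 -> FAULT, frames=[2,5,-,-] (faults so far: 2)
  step 2: ref 1 -> FAULT, frames=[2,5,1,-] (faults so far: 3)
  step 3: ref 1 -> HIT, frames=[2,5,1,-] (faults so far: 3)
  step 4: ref 6 -> FAULT, frames=[2,5,1,6] (faults so far: 4)
  step 5: ref 6 -> HIT, frames=[2,5,1,6] (faults so far: 4)
  step 6: ref 2 -> HIT, frames=[2,5,1,6] (faults so far: 4)
  step 7: ref 4 -> FAULT, evict 2, frames=[4,5,1,6] (faults so far: 5)
  step 8: ref 5 -> HIT, frames=[4,5,1,6] (faults so far: 5)
  step 9: ref 4 -> HIT, frames=[4,5,1,6] (faults so far: 5)
  step 10: ref 5 -> HIT, frames=[4,5,1,6] (faults so far: 5)
  step 11: ref 2 -> FAULT, evict 5, frames=[4,2,1,6] (faults so far: 6)
  step 12: ref 6 -> HIT, frames=[4,2,1,6] (faults so far: 6)
  FIFO total faults: 6
--- LRU ---
  step 0: ref 2 -> FAULT, frames=[2,-,-,-] (faults so far: 1)
  step 1: ref 5 -> FAULT, frames=[2,5,-,-] (faults so far: 2)
  step 2: ref 1 -> FAULT, frames=[2,5,1,-] (faults so far: 3)
  step 3: ref 1 -> HIT, frames=[2,5,1,-] (faults so far: 3)
  step 4: ref 6 -> FAULT, frames=[2,5,1,6] (faults so far: 4)
  step 5: ref 6 -> HIT, frames=[2,5,1,6] (faults so far: 4)
  step 6: ref 2 -> HIT, frames=[2,5,1,6] (faults so far: 4)
  step 7: ref 4 -> FAULT, evict 5, frames=[2,4,1,6] (faults so far: 5)
  step 8: ref 5 -> FAULT, evict 1, frames=[2,4,5,6] (faults so far: 6)
  step 9: ref 4 -> HIT, frames=[2,4,5,6] (faults so far: 6)
  step 10: ref 5 -> HIT, frames=[2,4,5,6] (faults so far: 6)
  step 11: ref 2 -> HIT, frames=[2,4,5,6] (faults so far: 6)
  step 12: ref 6 -> HIT, frames=[2,4,5,6] (faults so far: 6)
  LRU total faults: 6
--- Optimal ---
  step 0: ref 2 -> FAULT, frames=[2,-,-,-] (faults so far: 1)
  step 1: ref 5 -> FAULT, frames=[2,5,-,-] (faults so far: 2)
  step 2: ref 1 -> FAULT, frames=[2,5,1,-] (faults so far: 3)
  step 3: ref 1 -> HIT, frames=[2,5,1,-] (faults so far: 3)
  step 4: ref 6 -> FAULT, frames=[2,5,1,6] (faults so far: 4)
  step 5: ref 6 -> HIT, frames=[2,5,1,6] (faults so far: 4)
  step 6: ref 2 -> HIT, frames=[2,5,1,6] (faults so far: 4)
  step 7: ref 4 -> FAULT, evict 1, frames=[2,5,4,6] (faults so far: 5)
  step 8: ref 5 -> HIT, frames=[2,5,4,6] (faults so far: 5)
  step 9: ref 4 -> HIT, frames=[2,5,4,6] (faults so far: 5)
  step 10: ref 5 -> HIT, frames=[2,5,4,6] (faults so far: 5)
  step 11: ref 2 -> HIT, frames=[2,5,4,6] (faults so far: 5)
  step 12: ref 6 -> HIT, frames=[2,5,4,6] (faults so far: 5)
  Optimal total faults: 5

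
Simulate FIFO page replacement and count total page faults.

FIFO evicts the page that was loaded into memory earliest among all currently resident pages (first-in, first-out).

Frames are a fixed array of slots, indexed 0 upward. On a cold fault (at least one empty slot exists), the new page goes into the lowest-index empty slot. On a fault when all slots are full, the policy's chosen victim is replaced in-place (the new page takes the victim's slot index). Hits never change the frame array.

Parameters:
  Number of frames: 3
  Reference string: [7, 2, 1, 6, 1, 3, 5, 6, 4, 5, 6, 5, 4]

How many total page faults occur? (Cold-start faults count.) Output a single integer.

Answer: 8

Derivation:
Step 0: ref 7 → FAULT, frames=[7,-,-]
Step 1: ref 2 → FAULT, frames=[7,2,-]
Step 2: ref 1 → FAULT, frames=[7,2,1]
Step 3: ref 6 → FAULT (evict 7), frames=[6,2,1]
Step 4: ref 1 → HIT, frames=[6,2,1]
Step 5: ref 3 → FAULT (evict 2), frames=[6,3,1]
Step 6: ref 5 → FAULT (evict 1), frames=[6,3,5]
Step 7: ref 6 → HIT, frames=[6,3,5]
Step 8: ref 4 → FAULT (evict 6), frames=[4,3,5]
Step 9: ref 5 → HIT, frames=[4,3,5]
Step 10: ref 6 → FAULT (evict 3), frames=[4,6,5]
Step 11: ref 5 → HIT, frames=[4,6,5]
Step 12: ref 4 → HIT, frames=[4,6,5]
Total faults: 8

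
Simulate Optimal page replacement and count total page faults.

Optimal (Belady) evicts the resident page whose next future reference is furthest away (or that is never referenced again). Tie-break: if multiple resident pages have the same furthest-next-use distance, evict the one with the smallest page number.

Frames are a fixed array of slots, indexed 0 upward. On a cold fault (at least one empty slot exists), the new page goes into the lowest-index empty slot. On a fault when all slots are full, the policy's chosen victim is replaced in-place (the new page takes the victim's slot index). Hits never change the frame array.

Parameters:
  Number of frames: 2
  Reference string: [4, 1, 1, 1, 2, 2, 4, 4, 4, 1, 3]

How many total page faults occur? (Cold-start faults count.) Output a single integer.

Step 0: ref 4 → FAULT, frames=[4,-]
Step 1: ref 1 → FAULT, frames=[4,1]
Step 2: ref 1 → HIT, frames=[4,1]
Step 3: ref 1 → HIT, frames=[4,1]
Step 4: ref 2 → FAULT (evict 1), frames=[4,2]
Step 5: ref 2 → HIT, frames=[4,2]
Step 6: ref 4 → HIT, frames=[4,2]
Step 7: ref 4 → HIT, frames=[4,2]
Step 8: ref 4 → HIT, frames=[4,2]
Step 9: ref 1 → FAULT (evict 2), frames=[4,1]
Step 10: ref 3 → FAULT (evict 1), frames=[4,3]
Total faults: 5

Answer: 5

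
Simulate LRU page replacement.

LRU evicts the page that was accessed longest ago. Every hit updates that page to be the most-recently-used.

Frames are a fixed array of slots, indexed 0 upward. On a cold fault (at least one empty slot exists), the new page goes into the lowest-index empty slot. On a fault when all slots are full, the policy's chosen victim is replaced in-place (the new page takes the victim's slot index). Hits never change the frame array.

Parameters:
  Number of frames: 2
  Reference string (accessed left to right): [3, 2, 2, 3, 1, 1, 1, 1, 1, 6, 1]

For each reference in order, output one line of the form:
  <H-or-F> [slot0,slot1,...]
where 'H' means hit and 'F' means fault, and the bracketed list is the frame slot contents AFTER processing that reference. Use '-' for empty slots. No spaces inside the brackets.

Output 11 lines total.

F [3,-]
F [3,2]
H [3,2]
H [3,2]
F [3,1]
H [3,1]
H [3,1]
H [3,1]
H [3,1]
F [6,1]
H [6,1]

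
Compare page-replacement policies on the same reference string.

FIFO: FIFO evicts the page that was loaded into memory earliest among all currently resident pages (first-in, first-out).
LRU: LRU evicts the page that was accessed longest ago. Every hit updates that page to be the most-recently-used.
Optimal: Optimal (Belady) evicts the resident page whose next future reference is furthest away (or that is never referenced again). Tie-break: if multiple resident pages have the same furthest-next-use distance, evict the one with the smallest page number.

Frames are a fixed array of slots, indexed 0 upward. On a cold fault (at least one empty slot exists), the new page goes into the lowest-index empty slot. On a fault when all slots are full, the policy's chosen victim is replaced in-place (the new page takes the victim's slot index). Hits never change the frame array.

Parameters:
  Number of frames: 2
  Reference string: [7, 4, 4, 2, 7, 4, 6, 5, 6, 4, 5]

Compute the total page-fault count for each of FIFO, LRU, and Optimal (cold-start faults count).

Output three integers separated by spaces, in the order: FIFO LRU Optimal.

--- FIFO ---
  step 0: ref 7 -> FAULT, frames=[7,-] (faults so far: 1)
  step 1: ref 4 -> FAULT, frames=[7,4] (faults so far: 2)
  step 2: ref 4 -> HIT, frames=[7,4] (faults so far: 2)
  step 3: ref 2 -> FAULT, evict 7, frames=[2,4] (faults so far: 3)
  step 4: ref 7 -> FAULT, evict 4, frames=[2,7] (faults so far: 4)
  step 5: ref 4 -> FAULT, evict 2, frames=[4,7] (faults so far: 5)
  step 6: ref 6 -> FAULT, evict 7, frames=[4,6] (faults so far: 6)
  step 7: ref 5 -> FAULT, evict 4, frames=[5,6] (faults so far: 7)
  step 8: ref 6 -> HIT, frames=[5,6] (faults so far: 7)
  step 9: ref 4 -> FAULT, evict 6, frames=[5,4] (faults so far: 8)
  step 10: ref 5 -> HIT, frames=[5,4] (faults so far: 8)
  FIFO total faults: 8
--- LRU ---
  step 0: ref 7 -> FAULT, frames=[7,-] (faults so far: 1)
  step 1: ref 4 -> FAULT, frames=[7,4] (faults so far: 2)
  step 2: ref 4 -> HIT, frames=[7,4] (faults so far: 2)
  step 3: ref 2 -> FAULT, evict 7, frames=[2,4] (faults so far: 3)
  step 4: ref 7 -> FAULT, evict 4, frames=[2,7] (faults so far: 4)
  step 5: ref 4 -> FAULT, evict 2, frames=[4,7] (faults so far: 5)
  step 6: ref 6 -> FAULT, evict 7, frames=[4,6] (faults so far: 6)
  step 7: ref 5 -> FAULT, evict 4, frames=[5,6] (faults so far: 7)
  step 8: ref 6 -> HIT, frames=[5,6] (faults so far: 7)
  step 9: ref 4 -> FAULT, evict 5, frames=[4,6] (faults so far: 8)
  step 10: ref 5 -> FAULT, evict 6, frames=[4,5] (faults so far: 9)
  LRU total faults: 9
--- Optimal ---
  step 0: ref 7 -> FAULT, frames=[7,-] (faults so far: 1)
  step 1: ref 4 -> FAULT, frames=[7,4] (faults so far: 2)
  step 2: ref 4 -> HIT, frames=[7,4] (faults so far: 2)
  step 3: ref 2 -> FAULT, evict 4, frames=[7,2] (faults so far: 3)
  step 4: ref 7 -> HIT, frames=[7,2] (faults so far: 3)
  step 5: ref 4 -> FAULT, evict 2, frames=[7,4] (faults so far: 4)
  step 6: ref 6 -> FAULT, evict 7, frames=[6,4] (faults so far: 5)
  step 7: ref 5 -> FAULT, evict 4, frames=[6,5] (faults so far: 6)
  step 8: ref 6 -> HIT, frames=[6,5] (faults so far: 6)
  step 9: ref 4 -> FAULT, evict 6, frames=[4,5] (faults so far: 7)
  step 10: ref 5 -> HIT, frames=[4,5] (faults so far: 7)
  Optimal total faults: 7

Answer: 8 9 7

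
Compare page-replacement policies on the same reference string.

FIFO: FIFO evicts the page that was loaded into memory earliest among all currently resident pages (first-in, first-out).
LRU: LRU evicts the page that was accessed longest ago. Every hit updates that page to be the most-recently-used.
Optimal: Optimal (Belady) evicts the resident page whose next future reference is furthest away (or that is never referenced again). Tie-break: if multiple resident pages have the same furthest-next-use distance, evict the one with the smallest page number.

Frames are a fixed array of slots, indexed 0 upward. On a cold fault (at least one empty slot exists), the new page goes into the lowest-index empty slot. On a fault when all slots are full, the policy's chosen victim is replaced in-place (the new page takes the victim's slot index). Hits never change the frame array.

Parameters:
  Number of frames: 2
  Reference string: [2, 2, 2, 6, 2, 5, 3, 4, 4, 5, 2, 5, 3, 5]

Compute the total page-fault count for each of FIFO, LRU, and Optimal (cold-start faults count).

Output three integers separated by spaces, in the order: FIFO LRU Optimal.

--- FIFO ---
  step 0: ref 2 -> FAULT, frames=[2,-] (faults so far: 1)
  step 1: ref 2 -> HIT, frames=[2,-] (faults so far: 1)
  step 2: ref 2 -> HIT, frames=[2,-] (faults so far: 1)
  step 3: ref 6 -> FAULT, frames=[2,6] (faults so far: 2)
  step 4: ref 2 -> HIT, frames=[2,6] (faults so far: 2)
  step 5: ref 5 -> FAULT, evict 2, frames=[5,6] (faults so far: 3)
  step 6: ref 3 -> FAULT, evict 6, frames=[5,3] (faults so far: 4)
  step 7: ref 4 -> FAULT, evict 5, frames=[4,3] (faults so far: 5)
  step 8: ref 4 -> HIT, frames=[4,3] (faults so far: 5)
  step 9: ref 5 -> FAULT, evict 3, frames=[4,5] (faults so far: 6)
  step 10: ref 2 -> FAULT, evict 4, frames=[2,5] (faults so far: 7)
  step 11: ref 5 -> HIT, frames=[2,5] (faults so far: 7)
  step 12: ref 3 -> FAULT, evict 5, frames=[2,3] (faults so far: 8)
  step 13: ref 5 -> FAULT, evict 2, frames=[5,3] (faults so far: 9)
  FIFO total faults: 9
--- LRU ---
  step 0: ref 2 -> FAULT, frames=[2,-] (faults so far: 1)
  step 1: ref 2 -> HIT, frames=[2,-] (faults so far: 1)
  step 2: ref 2 -> HIT, frames=[2,-] (faults so far: 1)
  step 3: ref 6 -> FAULT, frames=[2,6] (faults so far: 2)
  step 4: ref 2 -> HIT, frames=[2,6] (faults so far: 2)
  step 5: ref 5 -> FAULT, evict 6, frames=[2,5] (faults so far: 3)
  step 6: ref 3 -> FAULT, evict 2, frames=[3,5] (faults so far: 4)
  step 7: ref 4 -> FAULT, evict 5, frames=[3,4] (faults so far: 5)
  step 8: ref 4 -> HIT, frames=[3,4] (faults so far: 5)
  step 9: ref 5 -> FAULT, evict 3, frames=[5,4] (faults so far: 6)
  step 10: ref 2 -> FAULT, evict 4, frames=[5,2] (faults so far: 7)
  step 11: ref 5 -> HIT, frames=[5,2] (faults so far: 7)
  step 12: ref 3 -> FAULT, evict 2, frames=[5,3] (faults so far: 8)
  step 13: ref 5 -> HIT, frames=[5,3] (faults so far: 8)
  LRU total faults: 8
--- Optimal ---
  step 0: ref 2 -> FAULT, frames=[2,-] (faults so far: 1)
  step 1: ref 2 -> HIT, frames=[2,-] (faults so far: 1)
  step 2: ref 2 -> HIT, frames=[2,-] (faults so far: 1)
  step 3: ref 6 -> FAULT, frames=[2,6] (faults so far: 2)
  step 4: ref 2 -> HIT, frames=[2,6] (faults so far: 2)
  step 5: ref 5 -> FAULT, evict 6, frames=[2,5] (faults so far: 3)
  step 6: ref 3 -> FAULT, evict 2, frames=[3,5] (faults so far: 4)
  step 7: ref 4 -> FAULT, evict 3, frames=[4,5] (faults so far: 5)
  step 8: ref 4 -> HIT, frames=[4,5] (faults so far: 5)
  step 9: ref 5 -> HIT, frames=[4,5] (faults so far: 5)
  step 10: ref 2 -> FAULT, evict 4, frames=[2,5] (faults so far: 6)
  step 11: ref 5 -> HIT, frames=[2,5] (faults so far: 6)
  step 12: ref 3 -> FAULT, evict 2, frames=[3,5] (faults so far: 7)
  step 13: ref 5 -> HIT, frames=[3,5] (faults so far: 7)
  Optimal total faults: 7

Answer: 9 8 7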